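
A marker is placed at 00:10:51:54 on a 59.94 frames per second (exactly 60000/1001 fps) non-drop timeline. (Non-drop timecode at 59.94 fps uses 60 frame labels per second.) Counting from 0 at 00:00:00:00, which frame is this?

frame 39114

Total seconds to the label: (0 × 3600 + 10 × 60 + 51) = 651.
Frame index = 651 × 60 + 54 = 39114.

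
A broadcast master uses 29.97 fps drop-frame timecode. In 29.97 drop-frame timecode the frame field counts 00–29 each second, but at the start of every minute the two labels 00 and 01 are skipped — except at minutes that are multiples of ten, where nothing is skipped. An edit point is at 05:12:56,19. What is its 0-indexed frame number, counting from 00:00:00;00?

As if non-drop at 30 labels/s: (5 × 3600 + 12 × 60 + 56) × 30 + 19 = 563299.
Minute boundaries passed: 312; those not divisible by 10: 312 − 31 = 281; dropped labels = 2 × 281 = 562.
Actual frame index = 563299 − 562 = 562737.

562737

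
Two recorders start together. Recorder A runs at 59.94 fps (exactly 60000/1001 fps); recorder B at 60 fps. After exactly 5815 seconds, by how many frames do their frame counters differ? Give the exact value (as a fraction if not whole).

A emits 60000/1001 × 5815 = 348900000/1001 frames; B emits 60 × 5815 = 348900.
Difference = 348900/1001 frames (≈ 348.5514); B is ahead of A.

348900/1001 frames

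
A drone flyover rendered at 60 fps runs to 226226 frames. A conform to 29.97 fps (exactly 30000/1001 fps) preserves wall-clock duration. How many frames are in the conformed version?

113000 frames

Target frames = source frames × (target rate / source rate) = 226226 × (30000/1001)/(60) = 226226 × 500/1001 = 113000.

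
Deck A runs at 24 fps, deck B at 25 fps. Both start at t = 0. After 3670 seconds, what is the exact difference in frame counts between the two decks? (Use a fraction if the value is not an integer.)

3670 frames

A emits 24 × 3670 = 88080 frames; B emits 25 × 3670 = 91750.
Difference = 3670 frames; B is ahead of A.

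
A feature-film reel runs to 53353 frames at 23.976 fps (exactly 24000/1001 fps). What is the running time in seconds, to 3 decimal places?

2225.265 seconds

Running time = 53353 × 1001/24000 = 53406353/24000 s ≈ 2225.265 s.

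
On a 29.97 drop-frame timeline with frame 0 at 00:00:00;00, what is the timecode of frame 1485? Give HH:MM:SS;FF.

Ten DF minutes hold 17982 frames, so frame 1485 lies in block 0 (frames 0–17981) with 1485 frames into that block.
The block's first minute is 1800 frames and the rest 1798 each; 1485 frames reaches minute 0, so 0 × 18 + 0 × 2 = 0 labels have been skipped so far.
Adding those back, label number 1485 + 0 = 1485 at 30 labels/s is 49 s + 15 f = 0 h 0 min 49 s frame 15, i.e. 00:00:49;15.

00:00:49;15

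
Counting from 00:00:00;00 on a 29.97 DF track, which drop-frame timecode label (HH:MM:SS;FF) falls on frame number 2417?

00:01:20;19

Ten DF minutes hold 17982 frames, so frame 2417 lies in block 0 (frames 0–17981) with 2417 frames into that block.
The block's first minute is 1800 frames and the rest 1798 each; 2417 frames reaches minute 1, so 0 × 18 + 1 × 2 = 2 labels have been skipped so far.
Adding those back, label number 2417 + 2 = 2419 at 30 labels/s is 80 s + 19 f = 0 h 1 min 20 s frame 19, i.e. 00:01:20;19.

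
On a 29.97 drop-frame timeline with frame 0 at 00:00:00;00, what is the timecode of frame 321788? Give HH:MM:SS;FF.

02:58:57;00

Ten DF minutes hold 17982 frames, so frame 321788 lies in block 17 (frames 305694–323675) with 16094 frames into that block.
The block's first minute is 1800 frames and the rest 1798 each; 16094 frames reaches minute 8, so 17 × 18 + 8 × 2 = 322 labels have been skipped so far.
Adding those back, label number 321788 + 322 = 322110 at 30 labels/s is 10737 s + 0 f = 2 h 58 min 57 s frame 0, i.e. 02:58:57;00.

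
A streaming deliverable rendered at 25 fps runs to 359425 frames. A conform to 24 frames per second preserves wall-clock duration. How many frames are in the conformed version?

Target frames = source frames × (target rate / source rate) = 359425 × (24)/(25) = 359425 × 24/25 = 345048.

345048 frames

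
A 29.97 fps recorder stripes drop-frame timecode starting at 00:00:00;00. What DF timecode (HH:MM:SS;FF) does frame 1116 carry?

00:00:37;06

Each 10-minute DF block holds 10 × 60 × 30 − 9 × 2 = 17982 frames. 1116 ÷ 17982 → 0 full blocks, remainder 1116.
Within the partial block the first minute is 1800 frames and each further minute 1798, so 0 further minute boundaries passed. Total skipped labels = 18 × 0 + 2 × 0 = 0.
Non-drop label index = 1116 + 0 = 1116; at 30 labels/s that is 00:00:37:06, i.e. DF 00:00:37;06.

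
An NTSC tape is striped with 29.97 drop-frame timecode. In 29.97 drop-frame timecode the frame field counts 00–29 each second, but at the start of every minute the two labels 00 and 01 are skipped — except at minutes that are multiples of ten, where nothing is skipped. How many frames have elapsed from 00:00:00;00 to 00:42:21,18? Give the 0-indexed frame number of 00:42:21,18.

76172

Complete 10-minute blocks: 4, each 17982 frames → 71928.
Remaining 2 whole minutes in the current block: 1800 + 1 × 1798 = 3598 frames.
Within the current minute: 21 × 30 + 18 − 2 = 646 (labels ;00/;01 skipped at this minute). Total = 71928 + 3598 + 646 = 76172.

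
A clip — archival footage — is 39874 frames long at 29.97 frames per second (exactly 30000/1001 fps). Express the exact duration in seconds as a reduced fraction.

19956937/15000 seconds

Running time = 39874 ÷ (30000/1001) = 39874 × 1001/30000 = 19956937/15000 s.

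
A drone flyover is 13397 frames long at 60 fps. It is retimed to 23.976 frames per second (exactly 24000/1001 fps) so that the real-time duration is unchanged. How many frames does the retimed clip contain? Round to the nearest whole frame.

Frames at target rate = 13397 × (24000/1001) / (60) = 5358800/1001 ≈ 5353.447.
Nearest whole frame: 5353.

5353 frames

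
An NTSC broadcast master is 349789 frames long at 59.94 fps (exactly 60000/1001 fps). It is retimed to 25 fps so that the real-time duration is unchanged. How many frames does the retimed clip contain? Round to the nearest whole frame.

145891 frames

Frames at target rate = 349789 × (25) / (60000/1001) = 350138789/2400 ≈ 145891.162.
Nearest whole frame: 145891.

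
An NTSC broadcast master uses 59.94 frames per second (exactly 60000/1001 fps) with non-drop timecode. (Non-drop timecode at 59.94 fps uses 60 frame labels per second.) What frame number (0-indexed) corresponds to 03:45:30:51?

Total seconds to the label: (3 × 3600 + 45 × 60 + 30) = 13530.
Frame index = 13530 × 60 + 51 = 811851.

811851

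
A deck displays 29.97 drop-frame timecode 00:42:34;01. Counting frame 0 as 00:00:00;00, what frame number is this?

Complete 10-minute blocks: 4, each 17982 frames → 71928.
Remaining 2 whole minutes in the current block: 1800 + 1 × 1798 = 3598 frames.
Within the current minute: 34 × 30 + 1 − 2 = 1019 (labels ;00/;01 skipped at this minute). Total = 71928 + 3598 + 1019 = 76545.

76545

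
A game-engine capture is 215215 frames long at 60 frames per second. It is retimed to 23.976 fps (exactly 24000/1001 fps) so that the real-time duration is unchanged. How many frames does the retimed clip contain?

86000 frames

Target frames = source frames × (target rate / source rate) = 215215 × (24000/1001)/(60) = 215215 × 400/1001 = 86000.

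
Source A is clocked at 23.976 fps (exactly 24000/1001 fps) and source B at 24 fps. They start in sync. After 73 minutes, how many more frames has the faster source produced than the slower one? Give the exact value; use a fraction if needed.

73 min = 4380 s.
A emits 24000/1001 × 4380 = 105120000/1001 frames; B emits 24 × 4380 = 105120.
Difference = 105120/1001 frames (≈ 105.0150); B is ahead of A.

105120/1001 frames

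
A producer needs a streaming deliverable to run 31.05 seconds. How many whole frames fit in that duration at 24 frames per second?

Frames = 31.05 × 24 = 3726/5 ≈ 745.2000.
Complete frames: 745.

745 frames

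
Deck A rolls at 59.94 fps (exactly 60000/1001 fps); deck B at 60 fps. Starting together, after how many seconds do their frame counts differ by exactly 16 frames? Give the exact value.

4004/15 seconds

The gap grows by |60 − 60000/1001| = 60/1001 frames per second.
Time for a 16-frame gap: 16 ÷ (60/1001) = 4004/15 s.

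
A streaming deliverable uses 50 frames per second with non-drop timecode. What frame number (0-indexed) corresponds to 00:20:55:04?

frame 62754

Total seconds to the label: (0 × 3600 + 20 × 60 + 55) = 1255.
Frame index = 1255 × 50 + 4 = 62754.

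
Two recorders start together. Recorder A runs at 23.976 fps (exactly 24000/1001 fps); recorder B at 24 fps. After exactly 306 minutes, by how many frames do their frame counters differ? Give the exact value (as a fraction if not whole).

440640/1001 frames

306 min = 18360 s.
A emits 24000/1001 × 18360 = 440640000/1001 frames; B emits 24 × 18360 = 440640.
Difference = 440640/1001 frames (≈ 440.1998); B is ahead of A.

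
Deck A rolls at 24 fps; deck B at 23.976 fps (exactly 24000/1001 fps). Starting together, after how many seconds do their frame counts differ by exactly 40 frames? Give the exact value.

The gap grows by |24000/1001 − 24| = 24/1001 frames per second.
Time for a 40-frame gap: 40 ÷ (24/1001) = 5005/3 s.

5005/3 seconds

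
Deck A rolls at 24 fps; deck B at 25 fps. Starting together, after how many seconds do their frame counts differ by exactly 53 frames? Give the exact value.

53 seconds

The gap grows by |25 − 24| = 1 frame per second.
Time for a 53-frame gap: 53 ÷ (1) = 53 s.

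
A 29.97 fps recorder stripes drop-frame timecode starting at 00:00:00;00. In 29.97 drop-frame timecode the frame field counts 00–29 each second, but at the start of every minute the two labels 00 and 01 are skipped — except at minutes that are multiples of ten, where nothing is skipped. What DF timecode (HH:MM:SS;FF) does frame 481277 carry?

Each 10-minute DF block holds 10 × 60 × 30 − 9 × 2 = 17982 frames. 481277 ÷ 17982 → 26 full blocks, remainder 13745.
Within the partial block the first minute is 1800 frames and each further minute 1798, so 7 further minute boundaries passed. Total skipped labels = 18 × 26 + 2 × 7 = 482.
Non-drop label index = 481277 + 482 = 481759; at 30 labels/s that is 04:27:38:19, i.e. DF 04:27:38;19.

04:27:38;19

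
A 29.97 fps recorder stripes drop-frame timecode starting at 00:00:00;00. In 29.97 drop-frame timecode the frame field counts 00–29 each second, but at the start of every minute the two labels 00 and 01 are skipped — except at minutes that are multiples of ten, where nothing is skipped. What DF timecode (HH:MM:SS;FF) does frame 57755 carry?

00:32:07;03

Ten DF minutes hold 17982 frames, so frame 57755 lies in block 3 (frames 53946–71927) with 3809 frames into that block.
The block's first minute is 1800 frames and the rest 1798 each; 3809 frames reaches minute 2, so 3 × 18 + 2 × 2 = 58 labels have been skipped so far.
Adding those back, label number 57755 + 58 = 57813 at 30 labels/s is 1927 s + 3 f = 0 h 32 min 7 s frame 3, i.e. 00:32:07;03.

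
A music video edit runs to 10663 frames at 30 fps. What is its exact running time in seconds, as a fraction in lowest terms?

Running time = 10663 ÷ (30) = 10663 × 1/30 = 10663/30 s.

10663/30 seconds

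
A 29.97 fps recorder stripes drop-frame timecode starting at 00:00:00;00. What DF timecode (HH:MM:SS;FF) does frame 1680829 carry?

15:34:43;21

Ten DF minutes hold 17982 frames, so frame 1680829 lies in block 93 (frames 1672326–1690307) with 8503 frames into that block.
The block's first minute is 1800 frames and the rest 1798 each; 8503 frames reaches minute 4, so 93 × 18 + 4 × 2 = 1682 labels have been skipped so far.
Adding those back, label number 1680829 + 1682 = 1682511 at 30 labels/s is 56083 s + 21 f = 15 h 34 min 43 s frame 21, i.e. 15:34:43;21.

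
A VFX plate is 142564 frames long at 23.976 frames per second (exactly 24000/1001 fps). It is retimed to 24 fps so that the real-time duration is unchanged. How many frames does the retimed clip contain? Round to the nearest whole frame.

142707 frames

Frames at target rate = 142564 × (24) / (24000/1001) = 35676641/250 ≈ 142706.564.
Nearest whole frame: 142707.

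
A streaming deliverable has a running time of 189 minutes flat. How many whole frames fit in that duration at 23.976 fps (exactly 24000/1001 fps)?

189 min = 11340 s.
Frames = 11340 × 24000/1001 = 38880000/143 ≈ 271888.1119.
Complete frames: 271888.

271888 frames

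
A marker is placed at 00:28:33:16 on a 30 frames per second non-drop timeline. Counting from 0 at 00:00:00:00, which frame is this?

frame 51406

Total seconds to the label: (0 × 3600 + 28 × 60 + 33) = 1713.
Frame index = 1713 × 30 + 16 = 51406.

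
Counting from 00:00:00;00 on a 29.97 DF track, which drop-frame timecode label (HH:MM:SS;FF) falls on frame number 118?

Each 10-minute DF block holds 10 × 60 × 30 − 9 × 2 = 17982 frames. 118 ÷ 17982 → 0 full blocks, remainder 118.
Within the partial block the first minute is 1800 frames and each further minute 1798, so 0 further minute boundaries passed. Total skipped labels = 18 × 0 + 2 × 0 = 0.
Non-drop label index = 118 + 0 = 118; at 30 labels/s that is 00:00:03:28, i.e. DF 00:00:03;28.

00:00:03;28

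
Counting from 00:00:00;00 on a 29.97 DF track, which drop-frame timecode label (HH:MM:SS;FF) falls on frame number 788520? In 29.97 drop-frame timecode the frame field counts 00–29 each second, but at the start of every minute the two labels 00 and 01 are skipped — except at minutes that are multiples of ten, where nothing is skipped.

Ten DF minutes hold 17982 frames, so frame 788520 lies in block 43 (frames 773226–791207) with 15294 frames into that block.
The block's first minute is 1800 frames and the rest 1798 each; 15294 frames reaches minute 8, so 43 × 18 + 8 × 2 = 790 labels have been skipped so far.
Adding those back, label number 788520 + 790 = 789310 at 30 labels/s is 26310 s + 10 f = 7 h 18 min 30 s frame 10, i.e. 07:18:30;10.

07:18:30;10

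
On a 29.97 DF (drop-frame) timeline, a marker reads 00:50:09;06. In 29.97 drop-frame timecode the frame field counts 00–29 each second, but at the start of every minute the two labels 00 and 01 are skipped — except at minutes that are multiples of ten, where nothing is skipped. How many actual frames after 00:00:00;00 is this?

As if non-drop at 30 labels/s: (0 × 3600 + 50 × 60 + 9) × 30 + 6 = 90276.
Minute boundaries passed: 50; those not divisible by 10: 50 − 5 = 45; dropped labels = 2 × 45 = 90.
Actual frame index = 90276 − 90 = 90186.

90186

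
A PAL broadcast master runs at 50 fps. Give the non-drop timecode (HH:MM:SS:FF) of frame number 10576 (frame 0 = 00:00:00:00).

10576 ÷ 50 = 211 full seconds, remainder 26 frames.
211 s = 0 h 3 min 31 s.
Timecode: 00:03:31:26.

00:03:31:26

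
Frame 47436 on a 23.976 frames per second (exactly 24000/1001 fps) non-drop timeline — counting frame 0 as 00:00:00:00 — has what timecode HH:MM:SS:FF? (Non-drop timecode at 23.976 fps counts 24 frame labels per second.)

00:32:56:12

47436 ÷ 24 = 1976 full seconds, remainder 12 frames.
1976 s = 0 h 32 min 56 s.
Timecode: 00:32:56:12.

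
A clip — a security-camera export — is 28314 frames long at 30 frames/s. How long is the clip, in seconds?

943.8 seconds

Running time = 28314 / (30) = 943.8 s.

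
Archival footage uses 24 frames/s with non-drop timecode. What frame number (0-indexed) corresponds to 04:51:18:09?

Total seconds to the label: (4 × 3600 + 51 × 60 + 18) = 17478.
Frame index = 17478 × 24 + 9 = 419481.

frame 419481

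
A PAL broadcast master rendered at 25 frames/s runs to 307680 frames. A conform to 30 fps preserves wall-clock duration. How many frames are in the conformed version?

Target frames = source frames × (target rate / source rate) = 307680 × (30)/(25) = 307680 × 6/5 = 369216.

369216 frames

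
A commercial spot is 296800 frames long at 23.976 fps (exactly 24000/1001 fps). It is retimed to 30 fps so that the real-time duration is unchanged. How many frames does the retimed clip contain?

371371 frames

Target frames = source frames × (target rate / source rate) = 296800 × (30)/(24000/1001) = 296800 × 1001/800 = 371371.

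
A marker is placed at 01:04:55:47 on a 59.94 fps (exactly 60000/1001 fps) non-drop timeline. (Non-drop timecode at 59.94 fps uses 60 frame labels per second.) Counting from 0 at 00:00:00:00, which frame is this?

Total seconds to the label: (1 × 3600 + 4 × 60 + 55) = 3895.
Frame index = 3895 × 60 + 47 = 233747.

233747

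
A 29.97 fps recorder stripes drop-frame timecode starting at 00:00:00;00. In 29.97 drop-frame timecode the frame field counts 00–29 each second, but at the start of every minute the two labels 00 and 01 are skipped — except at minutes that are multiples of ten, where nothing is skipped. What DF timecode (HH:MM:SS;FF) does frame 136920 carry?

01:16:08;18

Each 10-minute DF block holds 10 × 60 × 30 − 9 × 2 = 17982 frames. 136920 ÷ 17982 → 7 full blocks, remainder 11046.
Within the partial block the first minute is 1800 frames and each further minute 1798, so 6 further minute boundaries passed. Total skipped labels = 18 × 7 + 2 × 6 = 138.
Non-drop label index = 136920 + 138 = 137058; at 30 labels/s that is 01:16:08:18, i.e. DF 01:16:08;18.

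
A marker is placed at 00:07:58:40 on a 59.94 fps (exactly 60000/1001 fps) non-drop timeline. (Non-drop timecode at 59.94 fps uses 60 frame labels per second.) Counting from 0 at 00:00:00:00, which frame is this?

Total seconds to the label: (0 × 3600 + 7 × 60 + 58) = 478.
Frame index = 478 × 60 + 40 = 28720.

frame 28720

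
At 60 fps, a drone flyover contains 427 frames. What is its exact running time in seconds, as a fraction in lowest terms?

427/60 seconds

Running time = 427 ÷ (60) = 427 × 1/60 = 427/60 s.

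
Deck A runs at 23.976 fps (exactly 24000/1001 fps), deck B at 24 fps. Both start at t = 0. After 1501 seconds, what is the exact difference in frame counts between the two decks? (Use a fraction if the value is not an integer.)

36024/1001 frames

A emits 24000/1001 × 1501 = 36024000/1001 frames; B emits 24 × 1501 = 36024.
Difference = 36024/1001 frames (≈ 35.9880); B is ahead of A.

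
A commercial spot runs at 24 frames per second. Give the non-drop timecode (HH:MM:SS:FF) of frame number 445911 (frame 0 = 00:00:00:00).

445911 ÷ 24 = 18579 full seconds, remainder 15 frames.
18579 s = 5 h 9 min 39 s.
Timecode: 05:09:39:15.

05:09:39:15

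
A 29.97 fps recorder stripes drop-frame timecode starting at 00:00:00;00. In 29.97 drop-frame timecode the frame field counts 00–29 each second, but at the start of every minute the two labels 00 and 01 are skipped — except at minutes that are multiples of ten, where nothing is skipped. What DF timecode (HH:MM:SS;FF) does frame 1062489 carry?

Each 10-minute DF block holds 10 × 60 × 30 − 9 × 2 = 17982 frames. 1062489 ÷ 17982 → 59 full blocks, remainder 1551.
Within the partial block the first minute is 1800 frames and each further minute 1798, so 0 further minute boundaries passed. Total skipped labels = 18 × 59 + 2 × 0 = 1062.
Non-drop label index = 1062489 + 1062 = 1063551; at 30 labels/s that is 09:50:51:21, i.e. DF 09:50:51;21.

09:50:51;21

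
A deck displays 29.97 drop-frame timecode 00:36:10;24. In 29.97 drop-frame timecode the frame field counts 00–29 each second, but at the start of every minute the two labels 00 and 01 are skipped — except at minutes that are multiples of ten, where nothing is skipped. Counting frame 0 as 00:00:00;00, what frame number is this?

Complete 10-minute blocks: 3, each 17982 frames → 53946.
Remaining 6 whole minutes in the current block: 1800 + 5 × 1798 = 10790 frames.
Within the current minute: 10 × 30 + 24 − 2 = 322 (labels ;00/;01 skipped at this minute). Total = 53946 + 10790 + 322 = 65058.

65058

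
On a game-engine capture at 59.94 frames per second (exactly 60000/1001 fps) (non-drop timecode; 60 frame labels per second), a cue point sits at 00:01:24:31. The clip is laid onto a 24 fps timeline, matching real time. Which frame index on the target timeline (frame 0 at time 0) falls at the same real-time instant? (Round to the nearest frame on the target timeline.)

Source frame index: (0×3600 + 1×60 + 24) × 60 + 31 = 5071.
Real time: 5071 / (60000/1001) = 5076071/60000 s.
Target frame: (5076071/60000) × (24) = 5076071/2500 ≈ 2030.428 → 2030.

frame 2030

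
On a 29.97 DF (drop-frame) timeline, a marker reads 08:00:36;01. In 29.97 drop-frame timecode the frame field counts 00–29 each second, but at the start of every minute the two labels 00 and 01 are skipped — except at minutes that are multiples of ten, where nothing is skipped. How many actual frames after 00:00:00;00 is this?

Complete 10-minute blocks: 48, each 17982 frames → 863136.
Remaining 0 whole minutes in the current block: 0 frames.
Within the current minute: 36 × 30 + 1 = 1081. Total = 863136 + 0 + 1081 = 864217.

864217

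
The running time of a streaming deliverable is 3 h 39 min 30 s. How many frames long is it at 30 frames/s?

3 h 39 min 30 s = 13170 s.
Frames = 13170 × 30 = 395100.

395100 frames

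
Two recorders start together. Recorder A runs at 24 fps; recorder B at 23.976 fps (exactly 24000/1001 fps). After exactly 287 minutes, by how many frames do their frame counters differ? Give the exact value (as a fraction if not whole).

59040/143 frames

287 min = 17220 s.
A emits 24 × 17220 = 413280 frames; B emits 24000/1001 × 17220 = 59040000/143.
Difference = 59040/143 frames (≈ 412.8671); B is behind A.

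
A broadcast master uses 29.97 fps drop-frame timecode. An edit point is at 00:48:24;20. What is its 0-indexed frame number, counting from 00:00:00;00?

Complete 10-minute blocks: 4, each 17982 frames → 71928.
Remaining 8 whole minutes in the current block: 1800 + 7 × 1798 = 14386 frames.
Within the current minute: 24 × 30 + 20 − 2 = 738 (labels ;00/;01 skipped at this minute). Total = 71928 + 14386 + 738 = 87052.

87052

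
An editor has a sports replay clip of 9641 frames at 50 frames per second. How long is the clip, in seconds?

Running time = 9641 / (50) = 192.82 s.

192.82 seconds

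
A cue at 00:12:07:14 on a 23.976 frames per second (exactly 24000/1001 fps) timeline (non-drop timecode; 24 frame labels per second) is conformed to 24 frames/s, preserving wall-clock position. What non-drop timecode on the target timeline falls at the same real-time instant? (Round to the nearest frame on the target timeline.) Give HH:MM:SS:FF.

00:12:08:07

Source frame index: (0×3600 + 12×60 + 7) × 24 + 14 = 17462.
Real time: 17462 / (24000/1001) = 8739731/12000 s.
Target frame: (8739731/12000) × (24) = 8739731/500 ≈ 17479.462 → 17479.
At 24 labels/s: frame 17479 → 00:12:08:07.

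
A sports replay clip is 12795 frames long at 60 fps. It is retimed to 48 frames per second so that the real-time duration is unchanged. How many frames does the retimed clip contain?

Target frames = source frames × (target rate / source rate) = 12795 × (48)/(60) = 12795 × 4/5 = 10236.

10236 frames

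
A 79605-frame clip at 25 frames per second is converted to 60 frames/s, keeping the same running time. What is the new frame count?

Target frames = source frames × (target rate / source rate) = 79605 × (60)/(25) = 79605 × 12/5 = 191052.

191052 frames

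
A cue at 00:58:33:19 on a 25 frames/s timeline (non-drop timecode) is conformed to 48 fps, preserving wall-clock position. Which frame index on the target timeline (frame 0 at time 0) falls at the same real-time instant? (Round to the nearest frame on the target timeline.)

Source frame index: (0×3600 + 58×60 + 33) × 25 + 19 = 87844.
Real time: 87844 / (25) = 87844/25 s.
Target frame: (87844/25) × (48) = 4216512/25 ≈ 168660.480 → 168660.

frame 168660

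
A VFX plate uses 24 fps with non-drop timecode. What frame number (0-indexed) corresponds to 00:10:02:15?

14463

Total seconds to the label: (0 × 3600 + 10 × 60 + 2) = 602.
Frame index = 602 × 24 + 15 = 14463.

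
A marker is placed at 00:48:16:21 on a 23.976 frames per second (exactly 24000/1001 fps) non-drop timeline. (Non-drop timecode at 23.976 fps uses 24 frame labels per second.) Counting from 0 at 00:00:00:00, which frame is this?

69525

Total seconds to the label: (0 × 3600 + 48 × 60 + 16) = 2896.
Frame index = 2896 × 24 + 21 = 69525.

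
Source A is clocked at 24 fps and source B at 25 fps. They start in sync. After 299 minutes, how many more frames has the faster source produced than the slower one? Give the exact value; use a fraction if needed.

17940 frames

299 min = 17940 s.
A emits 24 × 17940 = 430560 frames; B emits 25 × 17940 = 448500.
Difference = 17940 frames; B is ahead of A.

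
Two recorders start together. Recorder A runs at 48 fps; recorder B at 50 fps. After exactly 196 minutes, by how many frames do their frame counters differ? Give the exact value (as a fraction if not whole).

23520 frames

196 min = 11760 s.
A emits 48 × 11760 = 564480 frames; B emits 50 × 11760 = 588000.
Difference = 23520 frames; B is ahead of A.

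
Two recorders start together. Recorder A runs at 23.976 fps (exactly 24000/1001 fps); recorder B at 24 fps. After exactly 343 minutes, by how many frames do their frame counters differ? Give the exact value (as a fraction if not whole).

343 min = 20580 s.
A emits 24000/1001 × 20580 = 70560000/143 frames; B emits 24 × 20580 = 493920.
Difference = 70560/143 frames (≈ 493.4266); B is ahead of A.

70560/143 frames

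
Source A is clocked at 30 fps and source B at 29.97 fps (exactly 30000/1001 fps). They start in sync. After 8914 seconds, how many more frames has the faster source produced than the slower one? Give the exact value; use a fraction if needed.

A emits 30 × 8914 = 267420 frames; B emits 30000/1001 × 8914 = 267420000/1001.
Difference = 267420/1001 frames (≈ 267.1528); B is behind A.

267420/1001 frames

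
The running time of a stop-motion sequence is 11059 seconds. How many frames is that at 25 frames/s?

Frames = 11059 × 25 = 276475.

276475 frames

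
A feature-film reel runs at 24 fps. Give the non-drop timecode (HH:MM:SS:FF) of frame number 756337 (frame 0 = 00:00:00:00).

08:45:14:01

756337 ÷ 24 = 31514 full seconds, remainder 1 frame.
31514 s = 8 h 45 min 14 s.
Timecode: 08:45:14:01.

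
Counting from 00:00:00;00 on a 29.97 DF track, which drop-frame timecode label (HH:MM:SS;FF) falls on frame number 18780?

00:10:26;18

Each 10-minute DF block holds 10 × 60 × 30 − 9 × 2 = 17982 frames. 18780 ÷ 17982 → 1 full block, remainder 798.
Within the partial block the first minute is 1800 frames and each further minute 1798, so 0 further minute boundaries passed. Total skipped labels = 18 × 1 + 2 × 0 = 18.
Non-drop label index = 18780 + 18 = 18798; at 30 labels/s that is 00:10:26:18, i.e. DF 00:10:26;18.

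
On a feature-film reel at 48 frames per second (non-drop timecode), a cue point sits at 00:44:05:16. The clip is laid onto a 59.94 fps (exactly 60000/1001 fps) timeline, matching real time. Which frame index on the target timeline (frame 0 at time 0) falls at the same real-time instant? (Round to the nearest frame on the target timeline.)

frame 158561

Source frame index: (0×3600 + 44×60 + 5) × 48 + 16 = 126976.
Real time: 126976 / (48) = 7936/3 s.
Target frame: (7936/3) × (60000/1001) = 158720000/1001 ≈ 158561.439 → 158561.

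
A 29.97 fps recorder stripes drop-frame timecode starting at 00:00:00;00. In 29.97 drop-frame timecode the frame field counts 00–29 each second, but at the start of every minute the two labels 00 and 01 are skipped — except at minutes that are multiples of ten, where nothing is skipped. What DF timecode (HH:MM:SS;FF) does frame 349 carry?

Each 10-minute DF block holds 10 × 60 × 30 − 9 × 2 = 17982 frames. 349 ÷ 17982 → 0 full blocks, remainder 349.
Within the partial block the first minute is 1800 frames and each further minute 1798, so 0 further minute boundaries passed. Total skipped labels = 18 × 0 + 2 × 0 = 0.
Non-drop label index = 349 + 0 = 349; at 30 labels/s that is 00:00:11:19, i.e. DF 00:00:11;19.

00:00:11;19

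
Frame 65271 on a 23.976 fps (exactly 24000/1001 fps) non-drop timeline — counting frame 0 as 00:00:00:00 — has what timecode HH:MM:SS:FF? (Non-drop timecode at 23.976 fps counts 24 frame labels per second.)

00:45:19:15

65271 ÷ 24 = 2719 full seconds, remainder 15 frames.
2719 s = 0 h 45 min 19 s.
Timecode: 00:45:19:15.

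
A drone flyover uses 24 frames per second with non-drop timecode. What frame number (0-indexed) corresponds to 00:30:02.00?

Total seconds to the label: (0 × 3600 + 30 × 60 + 2) = 1802.
Frame index = 1802 × 24 + 0 = 43248.

43248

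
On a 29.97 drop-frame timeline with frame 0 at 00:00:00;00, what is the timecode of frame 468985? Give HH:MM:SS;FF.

04:20:48;13

Each 10-minute DF block holds 10 × 60 × 30 − 9 × 2 = 17982 frames. 468985 ÷ 17982 → 26 full blocks, remainder 1453.
Within the partial block the first minute is 1800 frames and each further minute 1798, so 0 further minute boundaries passed. Total skipped labels = 18 × 26 + 2 × 0 = 468.
Non-drop label index = 468985 + 468 = 469453; at 30 labels/s that is 04:20:48:13, i.e. DF 04:20:48;13.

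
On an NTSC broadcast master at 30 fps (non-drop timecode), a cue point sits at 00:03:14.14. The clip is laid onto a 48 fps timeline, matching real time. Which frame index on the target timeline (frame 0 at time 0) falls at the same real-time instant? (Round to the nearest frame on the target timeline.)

frame 9334

Source frame index: (0×3600 + 3×60 + 14) × 30 + 14 = 5834.
Real time: 5834 / (30) = 2917/15 s.
Target frame: (2917/15) × (48) = 46672/5 ≈ 9334.400 → 9334.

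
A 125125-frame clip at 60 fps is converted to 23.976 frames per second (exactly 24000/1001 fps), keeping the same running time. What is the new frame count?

Target frames = source frames × (target rate / source rate) = 125125 × (24000/1001)/(60) = 125125 × 400/1001 = 50000.

50000 frames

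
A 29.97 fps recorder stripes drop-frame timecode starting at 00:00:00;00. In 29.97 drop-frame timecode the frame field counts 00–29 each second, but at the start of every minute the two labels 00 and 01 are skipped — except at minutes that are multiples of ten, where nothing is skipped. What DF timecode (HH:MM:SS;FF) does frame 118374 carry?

Ten DF minutes hold 17982 frames, so frame 118374 lies in block 6 (frames 107892–125873) with 10482 frames into that block.
The block's first minute is 1800 frames and the rest 1798 each; 10482 frames reaches minute 5, so 6 × 18 + 5 × 2 = 118 labels have been skipped so far.
Adding those back, label number 118374 + 118 = 118492 at 30 labels/s is 3949 s + 22 f = 1 h 5 min 49 s frame 22, i.e. 01:05:49;22.

01:05:49;22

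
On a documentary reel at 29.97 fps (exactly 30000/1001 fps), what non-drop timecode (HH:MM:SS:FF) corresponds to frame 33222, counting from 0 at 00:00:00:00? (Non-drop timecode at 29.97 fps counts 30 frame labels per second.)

00:18:27:12

33222 ÷ 30 = 1107 full seconds, remainder 12 frames.
1107 s = 0 h 18 min 27 s.
Timecode: 00:18:27:12.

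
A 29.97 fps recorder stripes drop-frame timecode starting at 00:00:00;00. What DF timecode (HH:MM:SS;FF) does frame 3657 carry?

00:02:02;01

Ten DF minutes hold 17982 frames, so frame 3657 lies in block 0 (frames 0–17981) with 3657 frames into that block.
The block's first minute is 1800 frames and the rest 1798 each; 3657 frames reaches minute 2, so 0 × 18 + 2 × 2 = 4 labels have been skipped so far.
Adding those back, label number 3657 + 4 = 3661 at 30 labels/s is 122 s + 1 f = 0 h 2 min 2 s frame 1, i.e. 00:02:02;01.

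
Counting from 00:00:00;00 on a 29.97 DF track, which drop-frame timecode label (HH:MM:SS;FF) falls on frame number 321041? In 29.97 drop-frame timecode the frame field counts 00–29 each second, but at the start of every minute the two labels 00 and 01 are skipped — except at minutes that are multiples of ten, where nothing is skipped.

02:58:32;03

Ten DF minutes hold 17982 frames, so frame 321041 lies in block 17 (frames 305694–323675) with 15347 frames into that block.
The block's first minute is 1800 frames and the rest 1798 each; 15347 frames reaches minute 8, so 17 × 18 + 8 × 2 = 322 labels have been skipped so far.
Adding those back, label number 321041 + 322 = 321363 at 30 labels/s is 10712 s + 3 f = 2 h 58 min 32 s frame 3, i.e. 02:58:32;03.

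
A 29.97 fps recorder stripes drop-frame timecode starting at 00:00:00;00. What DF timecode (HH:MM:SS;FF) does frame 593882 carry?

Each 10-minute DF block holds 10 × 60 × 30 − 9 × 2 = 17982 frames. 593882 ÷ 17982 → 33 full blocks, remainder 476.
Within the partial block the first minute is 1800 frames and each further minute 1798, so 0 further minute boundaries passed. Total skipped labels = 18 × 33 + 2 × 0 = 594.
Non-drop label index = 593882 + 594 = 594476; at 30 labels/s that is 05:30:15:26, i.e. DF 05:30:15;26.

05:30:15;26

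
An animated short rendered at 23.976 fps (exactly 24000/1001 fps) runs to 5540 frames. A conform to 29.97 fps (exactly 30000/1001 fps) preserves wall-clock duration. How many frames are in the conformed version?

6925 frames

Target frames = source frames × (target rate / source rate) = 5540 × (30000/1001)/(24000/1001) = 5540 × 5/4 = 6925.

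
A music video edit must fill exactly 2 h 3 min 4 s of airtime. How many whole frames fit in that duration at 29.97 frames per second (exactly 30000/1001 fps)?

221298 frames

2 h 3 min 4 s = 7384 s.
Frames = 7384 × 30000/1001 = 17040000/77 ≈ 221298.7013.
Complete frames: 221298.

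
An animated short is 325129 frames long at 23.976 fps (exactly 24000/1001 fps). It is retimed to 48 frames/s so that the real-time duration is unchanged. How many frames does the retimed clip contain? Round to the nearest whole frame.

Frames at target rate = 325129 × (48) / (24000/1001) = 325454129/500 ≈ 650908.258.
Nearest whole frame: 650908.

650908 frames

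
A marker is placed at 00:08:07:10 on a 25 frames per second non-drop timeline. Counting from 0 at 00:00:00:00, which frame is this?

frame 12185

Total seconds to the label: (0 × 3600 + 8 × 60 + 7) = 487.
Frame index = 487 × 25 + 10 = 12185.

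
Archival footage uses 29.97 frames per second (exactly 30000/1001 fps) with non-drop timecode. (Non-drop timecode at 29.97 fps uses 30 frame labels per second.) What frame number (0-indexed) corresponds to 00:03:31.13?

Total seconds to the label: (0 × 3600 + 3 × 60 + 31) = 211.
Frame index = 211 × 30 + 13 = 6343.

frame 6343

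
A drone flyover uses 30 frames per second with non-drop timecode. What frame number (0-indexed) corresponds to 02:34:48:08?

Total seconds to the label: (2 × 3600 + 34 × 60 + 48) = 9288.
Frame index = 9288 × 30 + 8 = 278648.

278648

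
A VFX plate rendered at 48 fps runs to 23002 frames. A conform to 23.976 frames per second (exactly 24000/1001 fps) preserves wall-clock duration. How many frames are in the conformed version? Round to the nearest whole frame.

Frames at target rate = 23002 × (24000/1001) / (48) = 1643000/143 ≈ 11489.510.
Nearest whole frame: 11490.

11490 frames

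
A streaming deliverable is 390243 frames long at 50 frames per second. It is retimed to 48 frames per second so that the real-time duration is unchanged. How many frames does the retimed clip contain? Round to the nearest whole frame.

374633 frames

Frames at target rate = 390243 × (48) / (50) = 9365832/25 ≈ 374633.280.
Nearest whole frame: 374633.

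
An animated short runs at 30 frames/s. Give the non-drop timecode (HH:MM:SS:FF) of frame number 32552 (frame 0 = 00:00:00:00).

00:18:05:02

32552 ÷ 30 = 1085 full seconds, remainder 2 frames.
1085 s = 0 h 18 min 5 s.
Timecode: 00:18:05:02.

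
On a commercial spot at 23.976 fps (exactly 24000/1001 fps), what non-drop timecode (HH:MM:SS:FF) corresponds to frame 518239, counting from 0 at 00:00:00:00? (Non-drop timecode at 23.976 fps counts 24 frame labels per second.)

518239 ÷ 24 = 21593 full seconds, remainder 7 frames.
21593 s = 5 h 59 min 53 s.
Timecode: 05:59:53:07.

05:59:53:07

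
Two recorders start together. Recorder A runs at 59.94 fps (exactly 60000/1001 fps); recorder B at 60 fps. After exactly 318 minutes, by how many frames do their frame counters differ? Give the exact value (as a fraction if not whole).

318 min = 19080 s.
A emits 60000/1001 × 19080 = 1144800000/1001 frames; B emits 60 × 19080 = 1144800.
Difference = 1144800/1001 frames (≈ 1143.6563); B is ahead of A.

1144800/1001 frames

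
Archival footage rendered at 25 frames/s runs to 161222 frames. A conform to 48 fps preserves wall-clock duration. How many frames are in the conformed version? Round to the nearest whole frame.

309546 frames

Frames at target rate = 161222 × (48) / (25) = 7738656/25 ≈ 309546.240.
Nearest whole frame: 309546.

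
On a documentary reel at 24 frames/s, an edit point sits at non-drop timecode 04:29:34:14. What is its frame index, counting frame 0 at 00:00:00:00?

Total seconds to the label: (4 × 3600 + 29 × 60 + 34) = 16174.
Frame index = 16174 × 24 + 14 = 388190.

388190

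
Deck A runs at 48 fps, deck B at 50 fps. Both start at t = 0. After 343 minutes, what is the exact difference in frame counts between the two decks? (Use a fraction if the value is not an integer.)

343 min = 20580 s.
A emits 48 × 20580 = 987840 frames; B emits 50 × 20580 = 1029000.
Difference = 41160 frames; B is ahead of A.

41160 frames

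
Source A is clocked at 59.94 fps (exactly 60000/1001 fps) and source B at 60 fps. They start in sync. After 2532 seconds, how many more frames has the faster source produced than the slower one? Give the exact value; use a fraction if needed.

A emits 60000/1001 × 2532 = 151920000/1001 frames; B emits 60 × 2532 = 151920.
Difference = 151920/1001 frames (≈ 151.7682); B is ahead of A.

151920/1001 frames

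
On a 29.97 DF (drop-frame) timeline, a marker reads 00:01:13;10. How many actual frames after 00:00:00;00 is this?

2198

As if non-drop at 30 labels/s: (0 × 3600 + 1 × 60 + 13) × 30 + 10 = 2200.
Minute boundaries passed: 1; those not divisible by 10: 1 − 0 = 1; dropped labels = 2 × 1 = 2.
Actual frame index = 2200 − 2 = 2198.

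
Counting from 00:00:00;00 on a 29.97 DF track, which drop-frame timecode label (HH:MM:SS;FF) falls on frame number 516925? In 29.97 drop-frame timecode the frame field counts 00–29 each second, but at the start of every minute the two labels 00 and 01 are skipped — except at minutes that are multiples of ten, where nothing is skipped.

Each 10-minute DF block holds 10 × 60 × 30 − 9 × 2 = 17982 frames. 516925 ÷ 17982 → 28 full blocks, remainder 13429.
Within the partial block the first minute is 1800 frames and each further minute 1798, so 7 further minute boundaries passed. Total skipped labels = 18 × 28 + 2 × 7 = 518.
Non-drop label index = 516925 + 518 = 517443; at 30 labels/s that is 04:47:28:03, i.e. DF 04:47:28;03.

04:47:28;03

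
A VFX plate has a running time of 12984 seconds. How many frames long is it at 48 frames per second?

623232 frames

Frames = 12984 × 48 = 623232.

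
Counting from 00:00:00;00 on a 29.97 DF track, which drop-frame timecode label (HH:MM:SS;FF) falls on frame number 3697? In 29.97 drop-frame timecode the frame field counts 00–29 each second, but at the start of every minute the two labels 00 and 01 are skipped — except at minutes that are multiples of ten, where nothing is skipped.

Ten DF minutes hold 17982 frames, so frame 3697 lies in block 0 (frames 0–17981) with 3697 frames into that block.
The block's first minute is 1800 frames and the rest 1798 each; 3697 frames reaches minute 2, so 0 × 18 + 2 × 2 = 4 labels have been skipped so far.
Adding those back, label number 3697 + 4 = 3701 at 30 labels/s is 123 s + 11 f = 0 h 2 min 3 s frame 11, i.e. 00:02:03;11.

00:02:03;11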